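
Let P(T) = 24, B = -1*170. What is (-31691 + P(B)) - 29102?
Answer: -60769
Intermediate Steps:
B = -170
(-31691 + P(B)) - 29102 = (-31691 + 24) - 29102 = -31667 - 29102 = -60769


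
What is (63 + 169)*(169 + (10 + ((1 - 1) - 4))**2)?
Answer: 47560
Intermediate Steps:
(63 + 169)*(169 + (10 + ((1 - 1) - 4))**2) = 232*(169 + (10 + (0 - 4))**2) = 232*(169 + (10 - 4)**2) = 232*(169 + 6**2) = 232*(169 + 36) = 232*205 = 47560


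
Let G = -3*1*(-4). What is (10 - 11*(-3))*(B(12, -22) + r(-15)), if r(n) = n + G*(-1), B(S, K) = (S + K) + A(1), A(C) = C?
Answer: -1548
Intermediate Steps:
G = 12 (G = -3*(-4) = 12)
B(S, K) = 1 + K + S (B(S, K) = (S + K) + 1 = (K + S) + 1 = 1 + K + S)
r(n) = -12 + n (r(n) = n + 12*(-1) = n - 12 = -12 + n)
(10 - 11*(-3))*(B(12, -22) + r(-15)) = (10 - 11*(-3))*((1 - 22 + 12) + (-12 - 15)) = (10 + 33)*(-9 - 27) = 43*(-36) = -1548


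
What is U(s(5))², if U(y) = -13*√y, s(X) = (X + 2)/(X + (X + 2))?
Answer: 1183/12 ≈ 98.583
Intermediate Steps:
s(X) = (2 + X)/(2 + 2*X) (s(X) = (2 + X)/(X + (2 + X)) = (2 + X)/(2 + 2*X))
U(s(5))² = (-13*√2*√(2 + 5)/(2*√(1 + 5)))² = (-13*√21/6)² = 1183/12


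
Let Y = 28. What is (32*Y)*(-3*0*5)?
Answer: 0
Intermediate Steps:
(32*Y)*(-3*0*5) = (32*28)*(-3*0*5) = 896*(0*5) = 896*0 = 0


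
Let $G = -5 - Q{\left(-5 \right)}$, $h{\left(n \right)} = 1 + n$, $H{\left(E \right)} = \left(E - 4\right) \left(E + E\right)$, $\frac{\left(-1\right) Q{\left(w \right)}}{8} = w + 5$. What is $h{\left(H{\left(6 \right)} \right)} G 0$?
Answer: $0$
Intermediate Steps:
$Q{\left(w \right)} = -40 - 8 w$ ($Q{\left(w \right)} = - 8 \left(w + 5\right) = - 8 \left(5 + w\right) = -40 - 8 w$)
$H{\left(E \right)} = 2 E \left(-4 + E\right)$ ($H{\left(E \right)} = \left(-4 + E\right) 2 E = 2 E \left(-4 + E\right)$)
$G = -5$ ($G = -5 - \left(-40 - -40\right) = -5 - \left(-40 + 40\right) = -5 - 0 = -5 + 0 = -5$)
$h{\left(H{\left(6 \right)} \right)} G 0 = \left(1 + 2 \cdot 6 \left(-4 + 6\right)\right) \left(\left(-5\right) 0\right) = \left(1 + 2 \cdot 6 \cdot 2\right) 0 = \left(1 + 24\right) 0 = 25 \cdot 0 = 0$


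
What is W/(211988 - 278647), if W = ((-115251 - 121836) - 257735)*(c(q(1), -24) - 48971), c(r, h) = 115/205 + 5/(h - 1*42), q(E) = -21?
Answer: -32785473952543/90189627 ≈ -3.6352e+5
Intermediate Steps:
c(r, h) = 23/41 + 5/(-42 + h) (c(r, h) = 115*(1/205) + 5/(h - 42) = 23/41 + 5/(-42 + h))
W = 32785473952543/1353 (W = ((-115251 - 121836) - 257735)*((-761 + 23*(-24))/(41*(-42 - 24)) - 48971) = (-237087 - 257735)*((1/41)*(-761 - 552)/(-66) - 48971) = -494822*((1/41)*(-1/66)*(-1313) - 48971) = -494822*(1313/2706 - 48971) = -494822*(-132514213/2706) = 32785473952543/1353 ≈ 2.4232e+10)
W/(211988 - 278647) = 32785473952543/(1353*(211988 - 278647)) = (32785473952543/1353)/(-66659) = (32785473952543/1353)*(-1/66659) = -32785473952543/90189627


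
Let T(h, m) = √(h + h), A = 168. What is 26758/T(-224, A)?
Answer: -13379*I*√7/28 ≈ -1264.2*I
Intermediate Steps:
T(h, m) = √2*√h (T(h, m) = √(2*h) = √2*√h)
26758/T(-224, A) = 26758/((√2*√(-224))) = 26758/((√2*(4*I*√14))) = 26758/((8*I*√7)) = 26758*(-I*√7/56) = -13379*I*√7/28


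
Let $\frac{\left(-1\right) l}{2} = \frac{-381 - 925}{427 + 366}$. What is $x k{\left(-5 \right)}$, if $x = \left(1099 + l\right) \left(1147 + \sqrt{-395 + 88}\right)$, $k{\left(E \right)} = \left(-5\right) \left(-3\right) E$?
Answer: $- \frac{75196086975}{793} - \frac{65558925 i \sqrt{307}}{793} \approx -9.4825 \cdot 10^{7} - 1.4485 \cdot 10^{6} i$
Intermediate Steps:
$k{\left(E \right)} = 15 E$
$l = \frac{2612}{793}$ ($l = - 2 \frac{-381 - 925}{427 + 366} = - 2 \left(- \frac{1306}{793}\right) = - 2 \left(\left(-1306\right) \frac{1}{793}\right) = \left(-2\right) \left(- \frac{1306}{793}\right) = \frac{2612}{793} \approx 3.2938$)
$x = \frac{1002614493}{793} + \frac{874119 i \sqrt{307}}{793}$ ($x = \left(1099 + \frac{2612}{793}\right) \left(1147 + \sqrt{-395 + 88}\right) = \frac{874119 \left(1147 + \sqrt{-307}\right)}{793} = \frac{874119 \left(1147 + i \sqrt{307}\right)}{793} = \frac{1002614493}{793} + \frac{874119 i \sqrt{307}}{793} \approx 1.2643 \cdot 10^{6} + 19314.0 i$)
$x k{\left(-5 \right)} = \left(\frac{1002614493}{793} + \frac{874119 i \sqrt{307}}{793}\right) 15 \left(-5\right) = \left(\frac{1002614493}{793} + \frac{874119 i \sqrt{307}}{793}\right) \left(-75\right) = - \frac{75196086975}{793} - \frac{65558925 i \sqrt{307}}{793}$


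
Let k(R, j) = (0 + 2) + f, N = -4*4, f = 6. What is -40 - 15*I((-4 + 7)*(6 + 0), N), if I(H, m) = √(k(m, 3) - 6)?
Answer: -40 - 15*√2 ≈ -61.213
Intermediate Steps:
N = -16
k(R, j) = 8 (k(R, j) = (0 + 2) + 6 = 2 + 6 = 8)
I(H, m) = √2 (I(H, m) = √(8 - 6) = √2)
-40 - 15*I((-4 + 7)*(6 + 0), N) = -40 - 15*√2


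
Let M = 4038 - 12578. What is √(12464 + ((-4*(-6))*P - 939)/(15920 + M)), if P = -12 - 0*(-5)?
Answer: √18856534065/1230 ≈ 111.64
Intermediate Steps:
P = -12 (P = -12 - 1*0 = -12 + 0 = -12)
M = -8540
√(12464 + ((-4*(-6))*P - 939)/(15920 + M)) = √(12464 + (-4*(-6)*(-12) - 939)/(15920 - 8540)) = √(12464 + (24*(-12) - 939)/7380) = √(12464 + (-288 - 939)*(1/7380)) = √(12464 - 1227*1/7380) = √(12464 - 409/2460) = √(30661031/2460) = √18856534065/1230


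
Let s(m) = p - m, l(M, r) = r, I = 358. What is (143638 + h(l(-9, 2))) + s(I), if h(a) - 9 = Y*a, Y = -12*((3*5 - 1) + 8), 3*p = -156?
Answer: 142709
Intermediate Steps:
p = -52 (p = (⅓)*(-156) = -52)
s(m) = -52 - m
Y = -264 (Y = -12*((15 - 1) + 8) = -12*(14 + 8) = -12*22 = -264)
h(a) = 9 - 264*a
(143638 + h(l(-9, 2))) + s(I) = (143638 + (9 - 264*2)) + (-52 - 1*358) = (143638 + (9 - 528)) + (-52 - 358) = (143638 - 519) - 410 = 143119 - 410 = 142709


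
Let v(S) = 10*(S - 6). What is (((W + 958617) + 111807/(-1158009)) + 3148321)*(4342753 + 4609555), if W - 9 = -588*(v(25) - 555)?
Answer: 14933683277434409056/386003 ≈ 3.8688e+13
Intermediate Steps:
v(S) = -60 + 10*S (v(S) = 10*(-6 + S) = -60 + 10*S)
W = 214629 (W = 9 - 588*((-60 + 10*25) - 555) = 9 - 588*((-60 + 250) - 555) = 9 - 588*(190 - 555) = 9 - 588*(-365) = 9 + 214620 = 214629)
(((W + 958617) + 111807/(-1158009)) + 3148321)*(4342753 + 4609555) = (((214629 + 958617) + 111807/(-1158009)) + 3148321)*(4342753 + 4609555) = ((1173246 + 111807*(-1/1158009)) + 3148321)*8952308 = ((1173246 - 37269/386003) + 3148321)*8952308 = (452876438469/386003 + 3148321)*8952308 = (1668137789432/386003)*8952308 = 14933683277434409056/386003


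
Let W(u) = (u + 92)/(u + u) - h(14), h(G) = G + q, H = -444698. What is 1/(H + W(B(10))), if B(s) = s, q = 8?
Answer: -10/4447149 ≈ -2.2486e-6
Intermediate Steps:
h(G) = 8 + G (h(G) = G + 8 = 8 + G)
W(u) = -22 + (92 + u)/(2*u) (W(u) = (u + 92)/(u + u) - (8 + 14) = (92 + u)/((2*u)) - 1*22 = (92 + u)*(1/(2*u)) - 22 = (92 + u)/(2*u) - 22 = -22 + (92 + u)/(2*u))
1/(H + W(B(10))) = 1/(-444698 + (-43/2 + 46/10)) = 1/(-444698 + (-43/2 + 46*(1/10))) = 1/(-444698 + (-43/2 + 23/5)) = 1/(-444698 - 169/10) = 1/(-4447149/10) = -10/4447149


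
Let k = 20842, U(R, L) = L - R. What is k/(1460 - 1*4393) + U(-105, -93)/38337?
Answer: -266328186/37480807 ≈ -7.1057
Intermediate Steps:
k/(1460 - 1*4393) + U(-105, -93)/38337 = 20842/(1460 - 1*4393) + (-93 - 1*(-105))/38337 = 20842/(1460 - 4393) + (-93 + 105)*(1/38337) = 20842/(-2933) + 12*(1/38337) = 20842*(-1/2933) + 4/12779 = -20842/2933 + 4/12779 = -266328186/37480807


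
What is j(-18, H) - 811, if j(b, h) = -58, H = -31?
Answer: -869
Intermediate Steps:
j(-18, H) - 811 = -58 - 811 = -869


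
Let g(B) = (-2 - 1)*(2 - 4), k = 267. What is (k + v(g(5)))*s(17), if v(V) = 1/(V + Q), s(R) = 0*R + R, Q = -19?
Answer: 58990/13 ≈ 4537.7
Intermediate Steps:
s(R) = R (s(R) = 0 + R = R)
g(B) = 6 (g(B) = -3*(-2) = 6)
v(V) = 1/(-19 + V) (v(V) = 1/(V - 19) = 1/(-19 + V))
(k + v(g(5)))*s(17) = (267 + 1/(-19 + 6))*17 = (267 + 1/(-13))*17 = (267 - 1/13)*17 = (3470/13)*17 = 58990/13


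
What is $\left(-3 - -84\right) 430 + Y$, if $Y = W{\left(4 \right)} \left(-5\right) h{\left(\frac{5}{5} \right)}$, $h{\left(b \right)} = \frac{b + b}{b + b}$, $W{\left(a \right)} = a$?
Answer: $34810$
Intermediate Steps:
$h{\left(b \right)} = 1$ ($h{\left(b \right)} = \frac{2 b}{2 b} = 2 b \frac{1}{2 b} = 1$)
$Y = -20$ ($Y = 4 \left(-5\right) 1 = \left(-20\right) 1 = -20$)
$\left(-3 - -84\right) 430 + Y = \left(-3 - -84\right) 430 - 20 = \left(-3 + 84\right) 430 - 20 = 81 \cdot 430 - 20 = 34830 - 20 = 34810$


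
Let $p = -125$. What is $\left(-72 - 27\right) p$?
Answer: $12375$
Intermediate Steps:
$\left(-72 - 27\right) p = \left(-72 - 27\right) \left(-125\right) = \left(-99\right) \left(-125\right) = 12375$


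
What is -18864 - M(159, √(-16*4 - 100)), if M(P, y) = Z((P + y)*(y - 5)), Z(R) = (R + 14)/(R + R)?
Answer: -3702912431/196290 + 44*I*√41/98145 ≈ -18865.0 + 0.0028706*I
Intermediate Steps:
Z(R) = (14 + R)/(2*R) (Z(R) = (14 + R)/((2*R)) = (14 + R)*(1/(2*R)) = (14 + R)/(2*R))
M(P, y) = (14 + (-5 + y)*(P + y))/(2*(-5 + y)*(P + y)) (M(P, y) = (14 + (P + y)*(y - 5))/(2*(((P + y)*(y - 5)))) = (14 + (P + y)*(-5 + y))/(2*(((P + y)*(-5 + y)))) = (14 + (-5 + y)*(P + y))/(2*(((-5 + y)*(P + y)))) = (1/((-5 + y)*(P + y)))*(14 + (-5 + y)*(P + y))/2 = (14 + (-5 + y)*(P + y))/(2*(-5 + y)*(P + y)))
-18864 - M(159, √(-16*4 - 100)) = -18864 - (14 + (√(-16*4 - 100))² - 5*159 - 5*√(-16*4 - 100) + 159*√(-16*4 - 100))/(2*((√(-16*4 - 100))² - 5*159 - 5*√(-16*4 - 100) + 159*√(-16*4 - 100))) = -18864 - (14 + (√(-64 - 100))² - 795 - 5*√(-64 - 100) + 159*√(-64 - 100))/(2*((√(-64 - 100))² - 795 - 5*√(-64 - 100) + 159*√(-64 - 100))) = -18864 - (14 + (√(-164))² - 795 - 10*I*√41 + 159*√(-164))/(2*((√(-164))² - 795 - 10*I*√41 + 159*√(-164))) = -18864 - (14 + (2*I*√41)² - 795 - 10*I*√41 + 159*(2*I*√41))/(2*((2*I*√41)² - 795 - 10*I*√41 + 159*(2*I*√41))) = -18864 - (14 - 164 - 795 - 10*I*√41 + 318*I*√41)/(2*(-164 - 795 - 10*I*√41 + 318*I*√41)) = -18864 - (-945 + 308*I*√41)/(2*(-959 + 308*I*√41))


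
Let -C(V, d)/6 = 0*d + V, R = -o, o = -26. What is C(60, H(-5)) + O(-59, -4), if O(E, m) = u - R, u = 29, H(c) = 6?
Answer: -357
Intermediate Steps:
R = 26 (R = -1*(-26) = 26)
O(E, m) = 3 (O(E, m) = 29 - 1*26 = 29 - 26 = 3)
C(V, d) = -6*V (C(V, d) = -6*(0*d + V) = -6*(0 + V) = -6*V)
C(60, H(-5)) + O(-59, -4) = -6*60 + 3 = -360 + 3 = -357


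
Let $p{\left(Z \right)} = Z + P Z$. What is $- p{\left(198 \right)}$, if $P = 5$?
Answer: $-1188$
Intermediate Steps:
$p{\left(Z \right)} = 6 Z$ ($p{\left(Z \right)} = Z + 5 Z = 6 Z$)
$- p{\left(198 \right)} = - 6 \cdot 198 = \left(-1\right) 1188 = -1188$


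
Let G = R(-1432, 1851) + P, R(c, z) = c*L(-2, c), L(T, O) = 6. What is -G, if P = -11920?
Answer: 20512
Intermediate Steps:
R(c, z) = 6*c (R(c, z) = c*6 = 6*c)
G = -20512 (G = 6*(-1432) - 11920 = -8592 - 11920 = -20512)
-G = -1*(-20512) = 20512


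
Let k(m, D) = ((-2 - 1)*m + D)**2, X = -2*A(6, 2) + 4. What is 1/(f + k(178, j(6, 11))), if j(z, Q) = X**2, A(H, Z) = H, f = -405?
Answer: 1/220495 ≈ 4.5352e-6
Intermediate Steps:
X = -8 (X = -2*6 + 4 = -12 + 4 = -8)
j(z, Q) = 64 (j(z, Q) = (-8)**2 = 64)
k(m, D) = (D - 3*m)**2 (k(m, D) = (-3*m + D)**2 = (D - 3*m)**2)
1/(f + k(178, j(6, 11))) = 1/(-405 + (64 - 3*178)**2) = 1/(-405 + (64 - 534)**2) = 1/(-405 + (-470)**2) = 1/(-405 + 220900) = 1/220495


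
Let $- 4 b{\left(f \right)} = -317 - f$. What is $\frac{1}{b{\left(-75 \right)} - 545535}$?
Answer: $- \frac{2}{1090949} \approx -1.8333 \cdot 10^{-6}$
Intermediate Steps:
$b{\left(f \right)} = \frac{317}{4} + \frac{f}{4}$ ($b{\left(f \right)} = - \frac{-317 - f}{4} = \frac{317}{4} + \frac{f}{4}$)
$\frac{1}{b{\left(-75 \right)} - 545535} = \frac{1}{\left(\frac{317}{4} + \frac{1}{4} \left(-75\right)\right) - 545535} = \frac{1}{\left(\frac{317}{4} - \frac{75}{4}\right) - 545535} = \frac{1}{\frac{121}{2} - 545535} = \frac{1}{- \frac{1090949}{2}} = - \frac{2}{1090949}$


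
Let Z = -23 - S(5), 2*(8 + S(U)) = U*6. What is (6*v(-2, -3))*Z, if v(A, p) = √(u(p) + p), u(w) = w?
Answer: -180*I*√6 ≈ -440.91*I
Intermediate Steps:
S(U) = -8 + 3*U (S(U) = -8 + (U*6)/2 = -8 + (6*U)/2 = -8 + 3*U)
v(A, p) = √2*√p (v(A, p) = √(p + p) = √(2*p) = √2*√p)
Z = -30 (Z = -23 - (-8 + 3*5) = -23 - (-8 + 15) = -23 - 1*7 = -23 - 7 = -30)
(6*v(-2, -3))*Z = (6*(√2*√(-3)))*(-30) = (6*(√2*(I*√3)))*(-30) = (6*(I*√6))*(-30) = (6*I*√6)*(-30) = -180*I*√6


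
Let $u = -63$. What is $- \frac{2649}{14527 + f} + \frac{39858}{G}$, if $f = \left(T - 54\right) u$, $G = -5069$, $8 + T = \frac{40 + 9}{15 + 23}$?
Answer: $- \frac{28305909564}{3534953323} \approx -8.0074$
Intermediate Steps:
$T = - \frac{255}{38}$ ($T = -8 + \frac{40 + 9}{15 + 23} = -8 + \frac{49}{38} = - \frac{255}{38} \approx -6.7105$)
$f = \frac{145341}{38}$ ($f = \left(- \frac{255}{38} - 54\right) \left(-63\right) = \left(- \frac{2307}{38}\right) \left(-63\right) = \frac{145341}{38} \approx 3824.8$)
$- \frac{2649}{14527 + f} + \frac{39858}{G} = - \frac{2649}{14527 + \frac{145341}{38}} + \frac{39858}{-5069} = - \frac{2649}{\frac{697367}{38}} + 39858 \left(- \frac{1}{5069}\right) = \left(-2649\right) \frac{38}{697367} - \frac{39858}{5069} = - \frac{100662}{697367} - \frac{39858}{5069} = - \frac{28305909564}{3534953323}$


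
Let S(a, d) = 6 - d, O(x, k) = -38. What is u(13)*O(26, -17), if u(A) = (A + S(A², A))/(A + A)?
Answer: -114/13 ≈ -8.7692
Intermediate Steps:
u(A) = 3/A (u(A) = (A + (6 - A))/(A + A) = 6/((2*A)) = 6*(1/(2*A)) = 3/A)
u(13)*O(26, -17) = (3/13)*(-38) = -114/13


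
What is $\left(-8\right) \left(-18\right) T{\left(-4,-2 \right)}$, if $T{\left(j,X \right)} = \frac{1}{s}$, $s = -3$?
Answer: $-48$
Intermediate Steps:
$T{\left(j,X \right)} = - \frac{1}{3}$ ($T{\left(j,X \right)} = \frac{1}{-3} = - \frac{1}{3}$)
$\left(-8\right) \left(-18\right) T{\left(-4,-2 \right)} = \left(-8\right) \left(-18\right) \left(- \frac{1}{3}\right) = 144 \left(- \frac{1}{3}\right) = -48$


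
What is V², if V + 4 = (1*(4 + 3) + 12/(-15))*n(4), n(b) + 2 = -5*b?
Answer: 492804/25 ≈ 19712.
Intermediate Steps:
n(b) = -2 - 5*b
V = -702/5 (V = -4 + (1*(4 + 3) + 12/(-15))*(-2 - 5*4) = -4 + (1*7 + 12*(-1/15))*(-2 - 20) = -4 + (7 - ⅘)*(-22) = -4 + (31/5)*(-22) = -4 - 682/5 = -702/5 ≈ -140.40)
V² = (-702/5)² = 492804/25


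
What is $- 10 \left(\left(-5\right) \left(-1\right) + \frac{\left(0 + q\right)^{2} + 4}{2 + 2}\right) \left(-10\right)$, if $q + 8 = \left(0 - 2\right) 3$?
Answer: $5500$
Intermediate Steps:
$q = -14$ ($q = -8 + \left(0 - 2\right) 3 = -8 - 6 = -14$)
$- 10 \left(\left(-5\right) \left(-1\right) + \frac{\left(0 + q\right)^{2} + 4}{2 + 2}\right) \left(-10\right) = - 10 \left(\left(-5\right) \left(-1\right) + \frac{\left(0 - 14\right)^{2} + 4}{2 + 2}\right) \left(-10\right) = - 10 \left(5 + \frac{\left(-14\right)^{2} + 4}{4}\right) \left(-10\right) = - 10 \left(5 + \left(196 + 4\right) \frac{1}{4}\right) \left(-10\right) = - 10 \left(5 + 200 \cdot \frac{1}{4}\right) \left(-10\right) = - 10 \left(5 + 50\right) \left(-10\right) = \left(-10\right) 55 \left(-10\right) = \left(-550\right) \left(-10\right) = 5500$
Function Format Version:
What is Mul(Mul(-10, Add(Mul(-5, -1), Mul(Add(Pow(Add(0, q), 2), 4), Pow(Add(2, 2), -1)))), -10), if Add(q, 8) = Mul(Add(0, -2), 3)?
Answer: 5500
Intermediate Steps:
q = -14 (q = Add(-8, Mul(Add(0, -2), 3)) = Add(-8, Mul(-2, 3)) = Add(-8, -6) = -14)
Mul(Mul(-10, Add(Mul(-5, -1), Mul(Add(Pow(Add(0, q), 2), 4), Pow(Add(2, 2), -1)))), -10) = Mul(Mul(-10, Add(Mul(-5, -1), Mul(Add(Pow(Add(0, -14), 2), 4), Pow(Add(2, 2), -1)))), -10) = Mul(Mul(-10, Add(5, Mul(Add(Pow(-14, 2), 4), Pow(4, -1)))), -10) = Mul(Mul(-10, Add(5, Mul(Add(196, 4), Rational(1, 4)))), -10) = Mul(Mul(-10, Add(5, Mul(200, Rational(1, 4)))), -10) = Mul(Mul(-10, Add(5, 50)), -10) = Mul(Mul(-10, 55), -10) = Mul(-550, -10) = 5500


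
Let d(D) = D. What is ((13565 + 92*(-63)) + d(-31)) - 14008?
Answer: -6270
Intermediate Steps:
((13565 + 92*(-63)) + d(-31)) - 14008 = ((13565 + 92*(-63)) - 31) - 14008 = ((13565 - 5796) - 31) - 14008 = (7769 - 31) - 14008 = 7738 - 14008 = -6270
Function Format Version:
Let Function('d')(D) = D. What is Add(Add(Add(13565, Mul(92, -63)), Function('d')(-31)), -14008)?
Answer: -6270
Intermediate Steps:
Add(Add(Add(13565, Mul(92, -63)), Function('d')(-31)), -14008) = Add(Add(Add(13565, Mul(92, -63)), -31), -14008) = Add(Add(Add(13565, -5796), -31), -14008) = Add(Add(7769, -31), -14008) = Add(7738, -14008) = -6270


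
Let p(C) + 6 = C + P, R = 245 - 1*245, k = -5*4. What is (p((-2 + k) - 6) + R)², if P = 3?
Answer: 961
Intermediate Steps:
k = -20
R = 0 (R = 245 - 245 = 0)
p(C) = -3 + C (p(C) = -6 + (C + 3) = -6 + (3 + C) = -3 + C)
(p((-2 + k) - 6) + R)² = ((-3 + ((-2 - 20) - 6)) + 0)² = ((-3 + (-22 - 6)) + 0)² = ((-3 - 28) + 0)² = (-31 + 0)² = (-31)² = 961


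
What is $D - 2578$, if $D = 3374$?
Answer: $796$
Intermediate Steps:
$D - 2578 = 3374 - 2578 = 796$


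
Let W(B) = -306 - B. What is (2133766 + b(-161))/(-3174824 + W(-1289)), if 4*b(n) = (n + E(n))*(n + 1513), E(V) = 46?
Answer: -2094896/3173841 ≈ -0.66005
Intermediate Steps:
b(n) = (46 + n)*(1513 + n)/4 (b(n) = ((n + 46)*(n + 1513))/4 = ((46 + n)*(1513 + n))/4 = (46 + n)*(1513 + n)/4)
(2133766 + b(-161))/(-3174824 + W(-1289)) = (2133766 + (34799/2 + (1/4)*(-161)**2 + (1559/4)*(-161)))/(-3174824 + (-306 - 1*(-1289))) = (2133766 + (34799/2 + (1/4)*25921 - 250999/4))/(-3174824 + (-306 + 1289)) = (2133766 + (34799/2 + 25921/4 - 250999/4))/(-3174824 + 983) = (2133766 - 38870)/(-3173841) = 2094896*(-1/3173841) = -2094896/3173841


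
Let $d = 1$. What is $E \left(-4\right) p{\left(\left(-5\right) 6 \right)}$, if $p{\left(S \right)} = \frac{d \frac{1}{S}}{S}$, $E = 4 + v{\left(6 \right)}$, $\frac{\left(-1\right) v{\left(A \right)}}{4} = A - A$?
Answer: $- \frac{4}{225} \approx -0.017778$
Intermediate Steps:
$v{\left(A \right)} = 0$ ($v{\left(A \right)} = - 4 \left(A - A\right) = \left(-4\right) 0 = 0$)
$E = 4$ ($E = 4 + 0 = 4$)
$p{\left(S \right)} = \frac{1}{S^{2}}$ ($p{\left(S \right)} = \frac{1 \frac{1}{S}}{S} = \frac{1}{S S} = \frac{1}{S^{2}}$)
$E \left(-4\right) p{\left(\left(-5\right) 6 \right)} = \frac{4 \left(-4\right)}{900} = - \frac{16}{900} = \left(-16\right) \frac{1}{900} = - \frac{4}{225}$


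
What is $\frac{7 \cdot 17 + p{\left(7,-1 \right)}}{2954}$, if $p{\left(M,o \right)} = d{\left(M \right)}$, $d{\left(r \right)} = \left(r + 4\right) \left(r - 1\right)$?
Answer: $\frac{185}{2954} \approx 0.062627$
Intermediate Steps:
$d{\left(r \right)} = \left(-1 + r\right) \left(4 + r\right)$ ($d{\left(r \right)} = \left(4 + r\right) \left(-1 + r\right) = \left(-1 + r\right) \left(4 + r\right)$)
$p{\left(M,o \right)} = -4 + M^{2} + 3 M$
$\frac{7 \cdot 17 + p{\left(7,-1 \right)}}{2954} = \frac{7 \cdot 17 + \left(-4 + 7^{2} + 3 \cdot 7\right)}{2954} = \left(119 + \left(-4 + 49 + 21\right)\right) \frac{1}{2954} = \left(119 + 66\right) \frac{1}{2954} = 185 \cdot \frac{1}{2954} = \frac{185}{2954}$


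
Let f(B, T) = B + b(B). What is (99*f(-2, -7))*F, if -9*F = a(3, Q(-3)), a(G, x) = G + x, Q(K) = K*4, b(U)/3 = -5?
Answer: -1683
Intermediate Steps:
b(U) = -15 (b(U) = 3*(-5) = -15)
Q(K) = 4*K
f(B, T) = -15 + B (f(B, T) = B - 15 = -15 + B)
F = 1 (F = -(3 + 4*(-3))/9 = -(3 - 12)/9 = -⅑*(-9) = 1)
(99*f(-2, -7))*F = (99*(-15 - 2))*1 = (99*(-17))*1 = -1683*1 = -1683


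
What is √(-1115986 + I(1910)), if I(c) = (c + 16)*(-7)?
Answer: 2*I*√282367 ≈ 1062.8*I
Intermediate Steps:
I(c) = -112 - 7*c (I(c) = (16 + c)*(-7) = -112 - 7*c)
√(-1115986 + I(1910)) = √(-1115986 + (-112 - 7*1910)) = √(-1115986 + (-112 - 13370)) = √(-1115986 - 13482) = √(-1129468) = 2*I*√282367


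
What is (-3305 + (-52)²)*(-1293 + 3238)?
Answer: -1168945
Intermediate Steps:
(-3305 + (-52)²)*(-1293 + 3238) = (-3305 + 2704)*1945 = -601*1945 = -1168945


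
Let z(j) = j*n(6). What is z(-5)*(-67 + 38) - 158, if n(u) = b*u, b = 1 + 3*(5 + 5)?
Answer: 26812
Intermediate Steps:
b = 31 (b = 1 + 3*10 = 1 + 30 = 31)
n(u) = 31*u
z(j) = 186*j (z(j) = j*(31*6) = j*186 = 186*j)
z(-5)*(-67 + 38) - 158 = (186*(-5))*(-67 + 38) - 158 = -930*(-29) - 158 = 26970 - 158 = 26812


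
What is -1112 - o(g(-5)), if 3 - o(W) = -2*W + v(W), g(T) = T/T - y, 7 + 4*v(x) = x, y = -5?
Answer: -4509/4 ≈ -1127.3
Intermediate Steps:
v(x) = -7/4 + x/4
g(T) = 6 (g(T) = T/T - 1*(-5) = 1 + 5 = 6)
o(W) = 19/4 + 7*W/4 (o(W) = 3 - (-2*W + (-7/4 + W/4)) = 3 - (-7/4 - 7*W/4) = 3 + (7/4 + 7*W/4) = 19/4 + 7*W/4)
-1112 - o(g(-5)) = -1112 - (19/4 + (7/4)*6) = -1112 - (19/4 + 21/2) = -1112 - 1*61/4 = -1112 - 61/4 = -4509/4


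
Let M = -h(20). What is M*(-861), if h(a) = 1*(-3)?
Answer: -2583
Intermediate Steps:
h(a) = -3
M = 3 (M = -1*(-3) = 3)
M*(-861) = 3*(-861) = -2583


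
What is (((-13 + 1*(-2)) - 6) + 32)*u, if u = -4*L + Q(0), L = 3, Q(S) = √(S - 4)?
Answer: -132 + 22*I ≈ -132.0 + 22.0*I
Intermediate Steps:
Q(S) = √(-4 + S)
u = -12 + 2*I (u = -4*3 + √(-4 + 0) = -12 + √(-4) = -12 + 2*I ≈ -12.0 + 2.0*I)
(((-13 + 1*(-2)) - 6) + 32)*u = (((-13 + 1*(-2)) - 6) + 32)*(-12 + 2*I) = (((-13 - 2) - 6) + 32)*(-12 + 2*I) = ((-15 - 6) + 32)*(-12 + 2*I) = (-21 + 32)*(-12 + 2*I) = 11*(-12 + 2*I) = -132 + 22*I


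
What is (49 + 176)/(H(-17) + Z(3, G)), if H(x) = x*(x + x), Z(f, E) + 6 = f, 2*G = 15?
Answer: 9/23 ≈ 0.39130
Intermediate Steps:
G = 15/2 (G = (½)*15 = 15/2 ≈ 7.5000)
Z(f, E) = -6 + f
H(x) = 2*x² (H(x) = x*(2*x) = 2*x²)
(49 + 176)/(H(-17) + Z(3, G)) = (49 + 176)/(2*(-17)² + (-6 + 3)) = 225/(2*289 - 3) = 225/(578 - 3) = 225/575 = 225*(1/575) = 9/23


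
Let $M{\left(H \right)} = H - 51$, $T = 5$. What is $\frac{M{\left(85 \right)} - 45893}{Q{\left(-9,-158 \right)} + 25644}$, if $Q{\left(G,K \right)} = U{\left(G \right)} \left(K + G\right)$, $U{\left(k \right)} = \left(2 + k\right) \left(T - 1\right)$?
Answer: $- \frac{121}{80} \approx -1.5125$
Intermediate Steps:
$M{\left(H \right)} = -51 + H$ ($M{\left(H \right)} = H - 51 = -51 + H$)
$U{\left(k \right)} = 8 + 4 k$ ($U{\left(k \right)} = \left(2 + k\right) \left(5 - 1\right) = \left(2 + k\right) 4 = 8 + 4 k$)
$Q{\left(G,K \right)} = \left(8 + 4 G\right) \left(G + K\right)$ ($Q{\left(G,K \right)} = \left(8 + 4 G\right) \left(K + G\right) = \left(8 + 4 G\right) \left(G + K\right)$)
$\frac{M{\left(85 \right)} - 45893}{Q{\left(-9,-158 \right)} + 25644} = \frac{\left(-51 + 85\right) - 45893}{4 \left(2 - 9\right) \left(-9 - 158\right) + 25644} = \frac{34 - 45893}{4 \left(-7\right) \left(-167\right) + 25644} = - \frac{45859}{4676 + 25644} = - \frac{45859}{30320} = \left(-45859\right) \frac{1}{30320} = - \frac{121}{80}$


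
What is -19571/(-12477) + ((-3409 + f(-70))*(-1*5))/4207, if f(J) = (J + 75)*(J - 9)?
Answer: 319647737/52490739 ≈ 6.0896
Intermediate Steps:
f(J) = (-9 + J)*(75 + J) (f(J) = (75 + J)*(-9 + J) = (-9 + J)*(75 + J))
-19571/(-12477) + ((-3409 + f(-70))*(-1*5))/4207 = -19571/(-12477) + ((-3409 + (-675 + (-70)² + 66*(-70)))*(-1*5))/4207 = -19571*(-1/12477) + ((-3409 + (-675 + 4900 - 4620))*(-5))*(1/4207) = 19571/12477 + ((-3409 - 395)*(-5))*(1/4207) = 19571/12477 - 3804*(-5)*(1/4207) = 19571/12477 + 19020*(1/4207) = 19571/12477 + 19020/4207 = 319647737/52490739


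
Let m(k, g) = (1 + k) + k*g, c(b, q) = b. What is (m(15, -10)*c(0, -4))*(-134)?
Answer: 0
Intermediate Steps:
m(k, g) = 1 + k + g*k (m(k, g) = (1 + k) + g*k = 1 + k + g*k)
(m(15, -10)*c(0, -4))*(-134) = ((1 + 15 - 10*15)*0)*(-134) = ((1 + 15 - 150)*0)*(-134) = -134*0*(-134) = 0*(-134) = 0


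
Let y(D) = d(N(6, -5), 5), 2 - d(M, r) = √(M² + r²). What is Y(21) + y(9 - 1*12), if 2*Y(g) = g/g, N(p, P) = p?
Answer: 5/2 - √61 ≈ -5.3102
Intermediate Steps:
d(M, r) = 2 - √(M² + r²)
y(D) = 2 - √61 (y(D) = 2 - √(6² + 5²) = 2 - √(36 + 25) = 2 - √61)
Y(g) = ½ (Y(g) = (g/g)/2 = (½)*1 = ½)
Y(21) + y(9 - 1*12) = ½ + (2 - √61) = 5/2 - √61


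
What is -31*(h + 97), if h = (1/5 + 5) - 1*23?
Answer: -12276/5 ≈ -2455.2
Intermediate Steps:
h = -89/5 (h = (1/5 + 5) - 23 = 26/5 - 23 = -89/5 ≈ -17.800)
-31*(h + 97) = -31*(-89/5 + 97) = -31*396/5 = -12276/5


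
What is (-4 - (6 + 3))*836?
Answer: -10868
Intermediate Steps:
(-4 - (6 + 3))*836 = (-4 - 1*9)*836 = (-4 - 9)*836 = -13*836 = -10868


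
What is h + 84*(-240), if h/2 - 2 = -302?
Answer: -20760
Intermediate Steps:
h = -600 (h = 4 + 2*(-302) = 4 - 604 = -600)
h + 84*(-240) = -600 + 84*(-240) = -600 - 20160 = -20760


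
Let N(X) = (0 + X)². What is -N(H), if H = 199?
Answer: -39601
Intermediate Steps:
N(X) = X²
-N(H) = -1*199² = -1*39601 = -39601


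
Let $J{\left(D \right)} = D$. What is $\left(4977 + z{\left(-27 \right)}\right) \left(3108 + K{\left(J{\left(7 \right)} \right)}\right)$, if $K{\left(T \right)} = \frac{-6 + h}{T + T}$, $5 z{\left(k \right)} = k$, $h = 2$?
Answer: $\frac{540760932}{35} \approx 1.545 \cdot 10^{7}$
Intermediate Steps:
$z{\left(k \right)} = \frac{k}{5}$
$K{\left(T \right)} = - \frac{2}{T}$ ($K{\left(T \right)} = \frac{-6 + 2}{T + T} = - \frac{4}{2 T} = - 4 \frac{1}{2 T} = - \frac{2}{T}$)
$\left(4977 + z{\left(-27 \right)}\right) \left(3108 + K{\left(J{\left(7 \right)} \right)}\right) = \left(4977 + \frac{1}{5} \left(-27\right)\right) \left(3108 - \frac{2}{7}\right) = \left(4977 - \frac{27}{5}\right) \left(3108 - \frac{2}{7}\right) = \frac{24858 \left(3108 - \frac{2}{7}\right)}{5} = \frac{24858}{5} \cdot \frac{21754}{7} = \frac{540760932}{35}$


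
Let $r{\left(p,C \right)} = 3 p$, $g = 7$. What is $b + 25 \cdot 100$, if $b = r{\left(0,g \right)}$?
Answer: $2500$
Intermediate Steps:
$b = 0$ ($b = 3 \cdot 0 = 0$)
$b + 25 \cdot 100 = 0 + 25 \cdot 100 = 0 + 2500 = 2500$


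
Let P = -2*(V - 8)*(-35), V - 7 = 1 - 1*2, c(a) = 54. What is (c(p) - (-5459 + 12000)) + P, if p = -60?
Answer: -6627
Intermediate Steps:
V = 6 (V = 7 + (1 - 1*2) = 7 + (1 - 2) = 7 - 1 = 6)
P = -140 (P = -2*(6 - 8)*(-35) = -2*(-2)*(-35) = 4*(-35) = -140)
(c(p) - (-5459 + 12000)) + P = (54 - (-5459 + 12000)) - 140 = (54 - 1*6541) - 140 = (54 - 6541) - 140 = -6487 - 140 = -6627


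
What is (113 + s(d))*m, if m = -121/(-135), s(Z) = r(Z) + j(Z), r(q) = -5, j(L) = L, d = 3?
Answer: 4477/45 ≈ 99.489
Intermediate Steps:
s(Z) = -5 + Z
m = 121/135 (m = -121*(-1/135) = 121/135 ≈ 0.89630)
(113 + s(d))*m = (113 + (-5 + 3))*(121/135) = (113 - 2)*(121/135) = 111*(121/135) = 4477/45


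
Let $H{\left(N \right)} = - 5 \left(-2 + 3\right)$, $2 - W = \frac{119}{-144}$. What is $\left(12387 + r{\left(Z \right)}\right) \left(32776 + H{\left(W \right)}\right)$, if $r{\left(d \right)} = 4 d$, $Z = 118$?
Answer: $421402289$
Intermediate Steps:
$W = \frac{407}{144}$ ($W = 2 - \frac{119}{-144} = 2 - 119 \left(- \frac{1}{144}\right) = 2 - - \frac{119}{144} = 2 + \frac{119}{144} = \frac{407}{144} \approx 2.8264$)
$H{\left(N \right)} = -5$ ($H{\left(N \right)} = \left(-5\right) 1 = -5$)
$\left(12387 + r{\left(Z \right)}\right) \left(32776 + H{\left(W \right)}\right) = \left(12387 + 4 \cdot 118\right) \left(32776 - 5\right) = \left(12387 + 472\right) 32771 = 12859 \cdot 32771 = 421402289$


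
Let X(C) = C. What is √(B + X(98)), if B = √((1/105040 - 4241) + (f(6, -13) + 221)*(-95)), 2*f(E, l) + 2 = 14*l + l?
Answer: √(16894896200 + 6565*I*√10949616700035)/13130 ≈ 11.35 + 5.5512*I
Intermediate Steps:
f(E, l) = -1 + 15*l/2 (f(E, l) = -1 + (14*l + l)/2 = -1 + (15*l)/2 = -1 + 15*l/2)
B = I*√10949616700035/26260 (B = √((1/105040 - 4241) + ((-1 + (15/2)*(-13)) + 221)*(-95)) = √((1/105040 - 4241) + ((-1 - 195/2) + 221)*(-95)) = √(-445474639/105040 + (-197/2 + 221)*(-95)) = √(-445474639/105040 + (245/2)*(-95)) = √(-445474639/105040 - 23275/2) = √(-1667877639/105040) = I*√10949616700035/26260 ≈ 126.01*I)
√(B + X(98)) = √(I*√10949616700035/26260 + 98) = √(98 + I*√10949616700035/26260)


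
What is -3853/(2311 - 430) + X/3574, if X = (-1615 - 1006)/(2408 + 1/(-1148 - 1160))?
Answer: -38271927524747/18681233852061 ≈ -2.0487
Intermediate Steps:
X = -6049268/5557663 (X = -2621/(2408 + 1/(-2308)) = -2621/(2408 - 1/2308) = -2621/5557663/2308 = -2621*2308/5557663 = -6049268/5557663 ≈ -1.0885)
-3853/(2311 - 430) + X/3574 = -3853/(2311 - 430) - 6049268/5557663/3574 = -3853/1881 - 6049268/5557663*1/3574 = -3853*1/1881 - 3024634/9931543781 = -3853/1881 - 3024634/9931543781 = -38271927524747/18681233852061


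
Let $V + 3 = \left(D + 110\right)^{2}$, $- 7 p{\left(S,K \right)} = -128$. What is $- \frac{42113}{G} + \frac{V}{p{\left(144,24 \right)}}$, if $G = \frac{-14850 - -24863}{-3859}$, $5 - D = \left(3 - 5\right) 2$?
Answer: $\frac{641004381}{37696} \approx 17005.0$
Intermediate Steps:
$D = 9$ ($D = 5 - \left(3 - 5\right) 2 = 5 - \left(-2\right) 2 = 5 - -4 = 5 + 4 = 9$)
$p{\left(S,K \right)} = \frac{128}{7}$ ($p{\left(S,K \right)} = \left(- \frac{1}{7}\right) \left(-128\right) = \frac{128}{7}$)
$G = - \frac{589}{227}$ ($G = \left(-14850 + 24863\right) \left(- \frac{1}{3859}\right) = 10013 \left(- \frac{1}{3859}\right) = - \frac{589}{227} \approx -2.5947$)
$V = 14158$ ($V = -3 + \left(9 + 110\right)^{2} = -3 + 119^{2} = -3 + 14161 = 14158$)
$- \frac{42113}{G} + \frac{V}{p{\left(144,24 \right)}} = - \frac{42113}{- \frac{589}{227}} + \frac{14158}{\frac{128}{7}} = \left(-42113\right) \left(- \frac{227}{589}\right) + 14158 \cdot \frac{7}{128} = \frac{9559651}{589} + \frac{49553}{64} = \frac{641004381}{37696}$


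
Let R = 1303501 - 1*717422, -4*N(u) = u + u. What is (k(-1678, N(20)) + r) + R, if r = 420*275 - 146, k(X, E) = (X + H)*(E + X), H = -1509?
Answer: 6081089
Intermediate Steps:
N(u) = -u/2 (N(u) = -(u + u)/4 = -u/2)
k(X, E) = (-1509 + X)*(E + X) (k(X, E) = (X - 1509)*(E + X) = (-1509 + X)*(E + X))
r = 115354 (r = 115500 - 146 = 115354)
R = 586079 (R = 1303501 - 717422 = 586079)
(k(-1678, N(20)) + r) + R = (((-1678)**2 - (-1509)*20/2 - 1509*(-1678) - 1/2*20*(-1678)) + 115354) + 586079 = ((2815684 - 1509*(-10) + 2532102 - 10*(-1678)) + 115354) + 586079 = ((2815684 + 15090 + 2532102 + 16780) + 115354) + 586079 = (5379656 + 115354) + 586079 = 5495010 + 586079 = 6081089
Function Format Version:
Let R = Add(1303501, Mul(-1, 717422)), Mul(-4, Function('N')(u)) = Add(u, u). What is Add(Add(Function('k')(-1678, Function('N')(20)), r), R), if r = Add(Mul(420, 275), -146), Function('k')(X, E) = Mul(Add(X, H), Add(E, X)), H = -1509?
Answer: 6081089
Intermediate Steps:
Function('N')(u) = Mul(Rational(-1, 2), u) (Function('N')(u) = Mul(Rational(-1, 4), Add(u, u)) = Mul(Rational(-1, 4), Mul(2, u)) = Mul(Rational(-1, 2), u))
Function('k')(X, E) = Mul(Add(-1509, X), Add(E, X)) (Function('k')(X, E) = Mul(Add(X, -1509), Add(E, X)) = Mul(Add(-1509, X), Add(E, X)))
r = 115354 (r = Add(115500, -146) = 115354)
R = 586079 (R = Add(1303501, -717422) = 586079)
Add(Add(Function('k')(-1678, Function('N')(20)), r), R) = Add(Add(Add(Pow(-1678, 2), Mul(-1509, Mul(Rational(-1, 2), 20)), Mul(-1509, -1678), Mul(Mul(Rational(-1, 2), 20), -1678)), 115354), 586079) = Add(Add(Add(2815684, Mul(-1509, -10), 2532102, Mul(-10, -1678)), 115354), 586079) = Add(Add(Add(2815684, 15090, 2532102, 16780), 115354), 586079) = Add(Add(5379656, 115354), 586079) = Add(5495010, 586079) = 6081089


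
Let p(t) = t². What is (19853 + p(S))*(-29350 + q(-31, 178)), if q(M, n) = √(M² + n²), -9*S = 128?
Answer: -47678399950/81 + 1624477*√32645/81 ≈ -5.8500e+8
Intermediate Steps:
S = -128/9 (S = -⅑*128 = -128/9 ≈ -14.222)
(19853 + p(S))*(-29350 + q(-31, 178)) = (19853 + (-128/9)²)*(-29350 + √((-31)² + 178²)) = (19853 + 16384/81)*(-29350 + √(961 + 31684)) = 1624477*(-29350 + √32645)/81 = -47678399950/81 + 1624477*√32645/81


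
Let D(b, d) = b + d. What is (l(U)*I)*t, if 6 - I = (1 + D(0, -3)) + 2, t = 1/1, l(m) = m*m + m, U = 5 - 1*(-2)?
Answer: 336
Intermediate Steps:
U = 7 (U = 5 + 2 = 7)
l(m) = m + m**2 (l(m) = m**2 + m = m + m**2)
t = 1
I = 6 (I = 6 - ((1 + (0 - 3)) + 2) = 6 - ((1 - 3) + 2) = 6 - (-2 + 2) = 6 - 1*0 = 6 + 0 = 6)
(l(U)*I)*t = ((7*(1 + 7))*6)*1 = ((7*8)*6)*1 = (56*6)*1 = 336*1 = 336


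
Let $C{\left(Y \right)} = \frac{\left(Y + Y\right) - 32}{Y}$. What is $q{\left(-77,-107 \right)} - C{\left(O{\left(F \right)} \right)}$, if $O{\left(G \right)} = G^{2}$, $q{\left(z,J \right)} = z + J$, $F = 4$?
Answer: $-184$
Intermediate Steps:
$q{\left(z,J \right)} = J + z$
$C{\left(Y \right)} = \frac{-32 + 2 Y}{Y}$ ($C{\left(Y \right)} = \frac{2 Y - 32}{Y} = \frac{-32 + 2 Y}{Y}$)
$q{\left(-77,-107 \right)} - C{\left(O{\left(F \right)} \right)} = \left(-107 - 77\right) - \left(2 - \frac{32}{4^{2}}\right) = -184 - \left(2 - \frac{32}{16}\right) = -184 - \left(2 - 2\right) = -184 - 0 = -184 + 0 = -184$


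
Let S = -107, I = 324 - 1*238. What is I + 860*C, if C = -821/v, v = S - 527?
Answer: 380292/317 ≈ 1199.7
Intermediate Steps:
I = 86 (I = 324 - 238 = 86)
v = -634 (v = -107 - 527 = -634)
C = 821/634 (C = -821/(-634) = -821*(-1/634) = 821/634 ≈ 1.2950)
I + 860*C = 86 + 860*(821/634) = 86 + 353030/317 = 380292/317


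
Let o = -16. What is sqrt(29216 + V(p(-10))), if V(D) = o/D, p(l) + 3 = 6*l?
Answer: 4*sqrt(805273)/21 ≈ 170.93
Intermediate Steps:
p(l) = -3 + 6*l
V(D) = -16/D
sqrt(29216 + V(p(-10))) = sqrt(29216 - 16/(-3 + 6*(-10))) = sqrt(29216 - 16/(-3 - 60)) = sqrt(29216 - 16/(-63)) = sqrt(29216 - 16*(-1/63)) = sqrt(29216 + 16/63) = sqrt(1840624/63) = 4*sqrt(805273)/21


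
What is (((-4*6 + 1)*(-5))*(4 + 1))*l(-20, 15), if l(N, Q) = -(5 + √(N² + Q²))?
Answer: -17250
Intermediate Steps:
l(N, Q) = -5 - √(N² + Q²)
(((-4*6 + 1)*(-5))*(4 + 1))*l(-20, 15) = (((-4*6 + 1)*(-5))*(4 + 1))*(-5 - √((-20)² + 15²)) = (((-24 + 1)*(-5))*5)*(-5 - √(400 + 225)) = (-23*(-5)*5)*(-5 - √625) = (115*5)*(-5 - 1*25) = 575*(-5 - 25) = 575*(-30) = -17250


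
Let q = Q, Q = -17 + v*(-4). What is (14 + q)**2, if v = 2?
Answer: 121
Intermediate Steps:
Q = -25 (Q = -17 + 2*(-4) = -17 - 8 = -25)
q = -25
(14 + q)**2 = (14 - 25)**2 = (-11)**2 = 121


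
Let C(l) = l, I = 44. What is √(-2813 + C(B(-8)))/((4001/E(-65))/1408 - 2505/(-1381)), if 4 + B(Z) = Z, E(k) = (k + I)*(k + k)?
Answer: 26541715200*I*√113/9634344581 ≈ 29.285*I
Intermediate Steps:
E(k) = 2*k*(44 + k) (E(k) = (k + 44)*(k + k) = (44 + k)*(2*k) = 2*k*(44 + k))
B(Z) = -4 + Z
√(-2813 + C(B(-8)))/((4001/E(-65))/1408 - 2505/(-1381)) = √(-2813 + (-4 - 8))/((4001/((2*(-65)*(44 - 65))))/1408 - 2505/(-1381)) = √(-2813 - 12)/((4001/((2*(-65)*(-21))))*(1/1408) - 2505*(-1/1381)) = √(-2825)/((4001/2730)*(1/1408) + 2505/1381) = (5*I*√113)/((4001*(1/2730))*(1/1408) + 2505/1381) = (5*I*√113)/((4001/2730)*(1/1408) + 2505/1381) = (5*I*√113)/(4001/3843840 + 2505/1381) = (5*I*√113)/(9634344581/5308343040) = (5*I*√113)*(5308343040/9634344581) = 26541715200*I*√113/9634344581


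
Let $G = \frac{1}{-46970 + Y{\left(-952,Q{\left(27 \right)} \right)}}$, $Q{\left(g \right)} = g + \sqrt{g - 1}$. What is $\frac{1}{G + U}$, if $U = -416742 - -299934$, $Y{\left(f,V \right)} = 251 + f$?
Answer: $- \frac{47671}{5568354169} \approx -8.5611 \cdot 10^{-6}$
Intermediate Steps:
$Q{\left(g \right)} = g + \sqrt{-1 + g}$
$G = - \frac{1}{47671}$ ($G = \frac{1}{-46970 + \left(251 - 952\right)} = \frac{1}{-46970 - 701} = \frac{1}{-47671} = - \frac{1}{47671} \approx -2.0977 \cdot 10^{-5}$)
$U = -116808$ ($U = -416742 + 299934 = -116808$)
$\frac{1}{G + U} = \frac{1}{- \frac{1}{47671} - 116808} = \frac{1}{- \frac{5568354169}{47671}} = - \frac{47671}{5568354169}$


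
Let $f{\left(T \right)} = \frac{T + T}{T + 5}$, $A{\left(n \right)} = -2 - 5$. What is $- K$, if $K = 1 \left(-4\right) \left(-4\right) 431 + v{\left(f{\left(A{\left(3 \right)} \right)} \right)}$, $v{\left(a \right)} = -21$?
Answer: $-6875$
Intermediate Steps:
$A{\left(n \right)} = -7$
$f{\left(T \right)} = \frac{2 T}{5 + T}$
$K = 6875$ ($K = 1 \left(-4\right) \left(-4\right) 431 - 21 = \left(-4\right) \left(-4\right) 431 - 21 = 16 \cdot 431 - 21 = 6896 - 21 = 6875$)
$- K = \left(-1\right) 6875 = -6875$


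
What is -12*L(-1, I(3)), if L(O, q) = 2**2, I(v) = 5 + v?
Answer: -48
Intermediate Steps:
L(O, q) = 4
-12*L(-1, I(3)) = -12*4 = -48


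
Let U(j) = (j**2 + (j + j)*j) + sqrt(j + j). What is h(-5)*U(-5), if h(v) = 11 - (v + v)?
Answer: 1575 + 21*I*sqrt(10) ≈ 1575.0 + 66.408*I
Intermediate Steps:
U(j) = 3*j**2 + sqrt(2)*sqrt(j) (U(j) = (j**2 + (2*j)*j) + sqrt(2*j) = (j**2 + 2*j**2) + sqrt(2)*sqrt(j) = 3*j**2 + sqrt(2)*sqrt(j))
h(v) = 11 - 2*v
h(-5)*U(-5) = (11 - 2*(-5))*(3*(-5)**2 + sqrt(2)*sqrt(-5)) = (11 + 10)*(3*25 + sqrt(2)*(I*sqrt(5))) = 21*(75 + I*sqrt(10)) = 1575 + 21*I*sqrt(10)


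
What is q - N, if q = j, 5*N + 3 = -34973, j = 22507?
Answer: 147511/5 ≈ 29502.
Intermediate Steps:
N = -34976/5 (N = -3/5 + (1/5)*(-34973) = -3/5 - 34973/5 = -34976/5 ≈ -6995.2)
q = 22507
q - N = 22507 - 1*(-34976/5) = 22507 + 34976/5 = 147511/5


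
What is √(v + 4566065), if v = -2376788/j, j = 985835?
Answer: √4437622203700621645/985835 ≈ 2136.8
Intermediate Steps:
v = -2376788/985835 ≈ -2.4109
√(v + 4566065) = √(-2376788/985835 + 4566065) = √(4501384312487/985835) = √4437622203700621645/985835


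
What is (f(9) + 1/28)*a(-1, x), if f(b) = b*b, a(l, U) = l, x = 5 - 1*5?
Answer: -2269/28 ≈ -81.036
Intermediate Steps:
x = 0 (x = 5 - 5 = 0)
f(b) = b²
(f(9) + 1/28)*a(-1, x) = (9² + 1/28)*(-1) = (81 + 1/28)*(-1) = (2269/28)*(-1) = -2269/28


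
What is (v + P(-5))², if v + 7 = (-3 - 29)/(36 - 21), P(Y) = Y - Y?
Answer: 18769/225 ≈ 83.418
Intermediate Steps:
P(Y) = 0
v = -137/15 (v = -7 + (-3 - 29)/(36 - 21) = -7 - 32/15 = -137/15 ≈ -9.1333)
(v + P(-5))² = (-137/15 + 0)² = (-137/15)² = 18769/225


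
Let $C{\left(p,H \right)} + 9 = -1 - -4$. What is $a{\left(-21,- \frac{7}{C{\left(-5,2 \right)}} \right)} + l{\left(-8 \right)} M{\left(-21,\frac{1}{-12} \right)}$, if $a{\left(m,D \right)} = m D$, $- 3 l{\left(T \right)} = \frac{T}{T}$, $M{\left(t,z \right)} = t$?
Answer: $- \frac{35}{2} \approx -17.5$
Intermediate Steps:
$C{\left(p,H \right)} = -6$ ($C{\left(p,H \right)} = -9 - -3 = -9 + \left(-1 + 4\right) = -9 + 3 = -6$)
$l{\left(T \right)} = - \frac{1}{3}$ ($l{\left(T \right)} = - \frac{T \frac{1}{T}}{3} = \left(- \frac{1}{3}\right) 1 = - \frac{1}{3}$)
$a{\left(m,D \right)} = D m$
$a{\left(-21,- \frac{7}{C{\left(-5,2 \right)}} \right)} + l{\left(-8 \right)} M{\left(-21,\frac{1}{-12} \right)} = - \frac{7}{-6} \left(-21\right) - -7 = \left(-7\right) \left(- \frac{1}{6}\right) \left(-21\right) + 7 = \frac{7}{6} \left(-21\right) + 7 = - \frac{49}{2} + 7 = - \frac{35}{2}$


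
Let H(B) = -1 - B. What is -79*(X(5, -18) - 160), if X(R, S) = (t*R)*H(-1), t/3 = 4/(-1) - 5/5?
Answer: 12640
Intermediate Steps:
t = -15 (t = 3*(4/(-1) - 5/5) = 3*(4*(-1) - 5*⅕) = 3*(-4 - 1) = 3*(-5) = -15)
X(R, S) = 0 (X(R, S) = (-15*R)*(-1 - 1*(-1)) = (-15*R)*(-1 + 1) = -15*R*0 = 0)
-79*(X(5, -18) - 160) = -79*(0 - 160) = -79*(-160) = 12640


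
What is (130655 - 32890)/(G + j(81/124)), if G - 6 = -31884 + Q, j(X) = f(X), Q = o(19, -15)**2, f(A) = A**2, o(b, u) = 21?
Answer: -1503234640/483368751 ≈ -3.1099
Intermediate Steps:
Q = 441 (Q = 21**2 = 441)
j(X) = X**2
G = -31437 (G = 6 + (-31884 + 441) = 6 - 31443 = -31437)
(130655 - 32890)/(G + j(81/124)) = (130655 - 32890)/(-31437 + (81/124)**2) = 97765/(-31437 + (81*(1/124))**2) = 97765/(-31437 + (81/124)**2) = 97765/(-31437 + 6561/15376) = 97765/(-483368751/15376) = 97765*(-15376/483368751) = -1503234640/483368751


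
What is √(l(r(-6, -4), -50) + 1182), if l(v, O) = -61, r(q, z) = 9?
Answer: √1121 ≈ 33.481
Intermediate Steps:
√(l(r(-6, -4), -50) + 1182) = √(-61 + 1182) = √1121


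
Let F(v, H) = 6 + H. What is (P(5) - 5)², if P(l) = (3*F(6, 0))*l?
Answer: 7225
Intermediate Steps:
P(l) = 18*l (P(l) = (3*(6 + 0))*l = (3*6)*l = 18*l)
(P(5) - 5)² = (18*5 - 5)² = (90 - 5)² = 85² = 7225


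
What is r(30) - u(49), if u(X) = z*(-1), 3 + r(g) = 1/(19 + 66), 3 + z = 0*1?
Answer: -509/85 ≈ -5.9882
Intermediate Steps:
z = -3 (z = -3 + 0*1 = -3 + 0 = -3)
r(g) = -254/85 (r(g) = -3 + 1/(19 + 66) = -3 + 1/85 = -254/85)
u(X) = 3 (u(X) = -3*(-1) = 3)
r(30) - u(49) = -254/85 - 1*3 = -254/85 - 3 = -509/85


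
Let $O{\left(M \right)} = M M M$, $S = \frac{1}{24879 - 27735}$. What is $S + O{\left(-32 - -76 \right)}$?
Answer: $\frac{243285503}{2856} \approx 85184.0$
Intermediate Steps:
$S = - \frac{1}{2856}$ ($S = \frac{1}{-2856} = - \frac{1}{2856} \approx -0.00035014$)
$O{\left(M \right)} = M^{3}$ ($O{\left(M \right)} = M^{2} M = M^{3}$)
$S + O{\left(-32 - -76 \right)} = - \frac{1}{2856} + \left(-32 - -76\right)^{3} = - \frac{1}{2856} + \left(-32 + 76\right)^{3} = - \frac{1}{2856} + 44^{3} = - \frac{1}{2856} + 85184 = \frac{243285503}{2856}$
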